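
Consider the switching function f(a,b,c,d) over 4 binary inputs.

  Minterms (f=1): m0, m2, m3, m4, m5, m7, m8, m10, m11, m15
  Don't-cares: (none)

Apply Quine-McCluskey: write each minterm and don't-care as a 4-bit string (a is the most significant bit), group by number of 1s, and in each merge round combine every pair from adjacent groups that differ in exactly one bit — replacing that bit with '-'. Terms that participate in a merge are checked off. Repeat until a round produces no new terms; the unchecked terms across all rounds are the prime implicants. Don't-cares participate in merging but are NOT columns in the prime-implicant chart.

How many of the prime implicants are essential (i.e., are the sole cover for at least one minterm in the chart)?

Round 0: 0000✓ 0010✓ 0011✓ 0100✓ 0101✓ 0111✓ 1000✓ 1010✓ 1011✓ 1111✓
Round 1: -000✓ -010✓ -011✓ -111✓ 0-00 0-11✓ 00-0✓ 001-✓ 01-1 010- 1-11✓ 10-0✓ 101-✓
Round 2: --11 -0-0 -01-
PIs = {--11, -0-0, -01-, 0-00, 01-1, 010-}
Coverage chart:
  m0: -0-0,0-00
  m2: -0-0,-01-
  m3: --11,-01-
  m4: 0-00,010-
  m5: 01-1,010-
  m7: --11,01-1
  m8: -0-0 ←essential
  m10: -0-0,-01-
  m11: --11,-01-
  m15: --11 ←essential
Essential: --11, -0-0

2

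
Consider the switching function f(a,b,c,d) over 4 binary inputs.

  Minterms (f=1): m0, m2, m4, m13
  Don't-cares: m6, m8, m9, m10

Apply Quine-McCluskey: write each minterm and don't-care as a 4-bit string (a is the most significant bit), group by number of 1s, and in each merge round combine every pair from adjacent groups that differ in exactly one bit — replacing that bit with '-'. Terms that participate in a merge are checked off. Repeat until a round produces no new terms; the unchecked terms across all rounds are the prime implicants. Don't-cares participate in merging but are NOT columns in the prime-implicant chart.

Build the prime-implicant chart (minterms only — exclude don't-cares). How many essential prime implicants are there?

Round 0: 0000✓ 0010✓ 0100✓ 0110✓ 1000✓ 1001✓ 1010✓ 1101✓
Round 1: -000✓ -010✓ 0-00✓ 0-10✓ 00-0✓ 01-0✓ 1-01 10-0✓ 100-
Round 2: -0-0 0--0
PIs = {-0-0, 0--0, 1-01, 100-}
Coverage chart:
  m0: -0-0,0--0
  m2: -0-0,0--0
  m4: 0--0 ←essential
  m13: 1-01 ←essential
Essential: 0--0, 1-01

2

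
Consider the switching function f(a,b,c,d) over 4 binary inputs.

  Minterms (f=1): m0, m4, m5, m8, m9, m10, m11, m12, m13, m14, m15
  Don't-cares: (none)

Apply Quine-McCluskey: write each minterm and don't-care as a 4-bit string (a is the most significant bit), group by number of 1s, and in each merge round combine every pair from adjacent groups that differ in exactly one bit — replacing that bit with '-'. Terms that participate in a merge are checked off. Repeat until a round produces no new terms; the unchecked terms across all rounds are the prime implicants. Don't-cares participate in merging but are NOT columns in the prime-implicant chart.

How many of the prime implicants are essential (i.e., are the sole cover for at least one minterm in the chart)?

3

Round 0: 0000✓ 0100✓ 0101✓ 1000✓ 1001✓ 1010✓ 1011✓ 1100✓ 1101✓ 1110✓ 1111✓
Round 1: -000✓ -100✓ -101✓ 0-00✓ 010-✓ 1-00✓ 1-01✓ 1-10✓ 1-11✓ 10-0✓ 10-1✓ 100-✓ 101-✓ 11-0✓ 11-1✓ 110-✓ 111-✓
Round 2: --00 -10- 1--0✓ 1--1✓ 1-0-✓ 1-1-✓ 10--✓ 11--✓
Round 3: 1---
PIs = {--00, -10-, 1---}
Coverage chart:
  m0: --00 ←essential
  m4: --00,-10-
  m5: -10- ←essential
  m8: --00,1---
  m9: 1--- ←essential
  m10: 1--- ←essential
  m11: 1--- ←essential
  m12: --00,-10-,1---
  m13: -10-,1---
  m14: 1--- ←essential
  m15: 1--- ←essential
Essential: --00, -10-, 1---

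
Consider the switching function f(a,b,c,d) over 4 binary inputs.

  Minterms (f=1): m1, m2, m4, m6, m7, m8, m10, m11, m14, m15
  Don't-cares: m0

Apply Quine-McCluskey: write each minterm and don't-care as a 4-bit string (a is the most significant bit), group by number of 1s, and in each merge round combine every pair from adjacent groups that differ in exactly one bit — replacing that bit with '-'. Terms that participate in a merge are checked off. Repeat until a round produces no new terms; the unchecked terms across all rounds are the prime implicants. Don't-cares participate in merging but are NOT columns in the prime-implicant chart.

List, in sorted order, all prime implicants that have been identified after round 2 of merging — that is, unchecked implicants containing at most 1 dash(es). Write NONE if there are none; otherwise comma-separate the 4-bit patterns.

Round 0: 0000✓ 0001✓ 0010✓ 0100✓ 0110✓ 0111✓ 1000✓ 1010✓ 1011✓ 1110✓ 1111✓
Round 1: -000✓ -010✓ -110✓ -111✓ 0-00✓ 0-10✓ 00-0✓ 000- 01-0✓ 011-✓ 1-10✓ 1-11✓ 10-0✓ 101-✓ 111-✓
Round 2: --10 -0-0 -11- 0--0 1-1-
PIs = {--10, -0-0, -11-, 0--0, 000-, 1-1-}

000-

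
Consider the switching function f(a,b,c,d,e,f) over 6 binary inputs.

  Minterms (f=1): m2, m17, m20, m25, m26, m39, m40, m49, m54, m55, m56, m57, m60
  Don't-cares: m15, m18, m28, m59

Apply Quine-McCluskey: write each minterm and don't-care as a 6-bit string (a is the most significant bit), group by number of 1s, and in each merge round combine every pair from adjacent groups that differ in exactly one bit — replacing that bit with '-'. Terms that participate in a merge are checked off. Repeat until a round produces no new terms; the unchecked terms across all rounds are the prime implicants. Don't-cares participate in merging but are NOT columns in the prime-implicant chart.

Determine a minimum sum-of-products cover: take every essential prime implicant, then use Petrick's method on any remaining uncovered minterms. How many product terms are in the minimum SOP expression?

size-2^0 implicants → 000010(✓)  001111  010001(✓)  010010(✓)  010100(✓)  011001(✓)  011010(✓)  011100(✓)  100111(✓)  101000(✓)  110001(✓)  110110(✓)  110111(✓)  111000(✓)  111001(✓)  111011(✓)  111100(✓)
size-2^1 implicants → -10001(✓)  -11001(✓)  -11100  0-0010  01-001(✓)  01-010  01-100  1-0111  1-1000  11-001(✓)  11011-  111-00  1110-1  11100-
size-2^2 implicants → -1-001
Unchecked terms (primes): -1-001, -11100, 0-0010, 001111, 01-010, 01-100, 1-0111, 1-1000, 11011-, 111-00, 1110-1, 11100-
Minterm coverage:
  m2 ⊆ 0-0010 [E]
  m17 ⊆ -1-001 [E]
  m20 ⊆ 01-100 [E]
  m25 ⊆ -1-001 [E]
  m26 ⊆ 01-010 [E]
  m39 ⊆ 1-0111 [E]
  m40 ⊆ 1-1000 [E]
  m49 ⊆ -1-001 [E]
  m54 ⊆ 11011- [E]
  m55 ⊆ 1-0111,11011-
  m56 ⊆ 1-1000,111-00,11100-
  m57 ⊆ -1-001,1110-1,11100-
  m60 ⊆ -11100,111-00
E = {-1-001, 0-0010, 01-010, 01-100, 1-0111, 1-1000, 11011-}
Petrick residual → -11100
Cover = bd'e'f + bcde'f' + a'c'd'ef' + a'bd'ef' + a'bde'f' + ac'def + acd'e'f' + abc'de  |cover|=8

8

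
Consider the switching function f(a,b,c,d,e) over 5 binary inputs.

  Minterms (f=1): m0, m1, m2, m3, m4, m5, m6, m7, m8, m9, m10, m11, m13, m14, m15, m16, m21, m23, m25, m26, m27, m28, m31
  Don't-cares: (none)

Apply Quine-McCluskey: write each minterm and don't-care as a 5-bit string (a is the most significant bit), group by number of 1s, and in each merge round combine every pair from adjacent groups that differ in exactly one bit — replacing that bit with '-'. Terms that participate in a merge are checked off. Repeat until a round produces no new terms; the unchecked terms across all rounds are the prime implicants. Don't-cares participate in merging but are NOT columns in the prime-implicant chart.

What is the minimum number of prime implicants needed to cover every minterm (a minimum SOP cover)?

10

[col 0] 00000*, 00001*, 00010*, 00011*, 00100*, 00101*, 00110*, 00111*, 01000*, 01001*, 01010*, 01011*, 01101*, 01110*, 01111*, 10000*, 10101*, 10111*, 11001*, 11010*, 11011*, 11100, 11111*
[col 1] -0000, -0101*, -0111*, -1001*, -1010*, -1011*, -1111*, 0-000*, 0-001*, 0-010*, 0-011*, 0-101*, 0-110*, 0-111*, 00-00*, 00-01*, 00-10*, 00-11*, 000-0*, 000-1*, 0000-*, 0001-*, 001-0*, 001-1*, 0010-*, 0011-*, 01-01*, 01-10*, 01-11*, 010-0*, 010-1*, 0100-*, 0101-*, 011-1*, 0111-*, 1-111*, 101-1*, 11-11*, 110-1*, 1101-*
[col 2] --111, -01-1, -1-11, -10-1, -101-, 0--01*, 0--10*, 0--11*, 0-0-0*, 0-0-1*, 0-00-*, 0-01-*, 0-1-1*, 0-11-*, 00--0*, 00--1*, 00-0-*, 00-1-*, 000--*, 001--*, 01--1*, 01-1-*, 010--*
[col 3] 0---1, 0--1-, 0-0--, 00---
Prime implicants: --111, -0000, -01-1, -1-11, -10-1, -101-, 0---1, 0--1-, 0-0--, 00---, 11100
PI chart (minterm → PIs covering it):
  0 | -0000,0-0--,00---
  1 | 0---1,0-0--,00---
  2 | 0--1-,0-0--,00---
  3 | 0---1,0--1-,0-0--,00---
  4 | 00---  (sole → essential)
  5 | -01-1,0---1,00---
  6 | 0--1-,00---
  7 | --111,-01-1,0---1,0--1-,00---
  8 | 0-0--  (sole → essential)
  9 | -10-1,0---1,0-0--
  10 | -101-,0--1-,0-0--
  11 | -1-11,-10-1,-101-,0---1,0--1-,0-0--
  13 | 0---1  (sole → essential)
  14 | 0--1-  (sole → essential)
  15 | --111,-1-11,0---1,0--1-
  16 | -0000  (sole → essential)
  21 | -01-1  (sole → essential)
  23 | --111,-01-1
  25 | -10-1  (sole → essential)
  26 | -101-  (sole → essential)
  27 | -1-11,-10-1,-101-
  28 | 11100  (sole → essential)
  31 | --111,-1-11
Essential prime implicants: -0000, -01-1, -10-1, -101-, 0---1, 0--1-, 0-0--, 00---, 11100
Petrick residual → --111
Minimum SOP uses 10 PIs: cde + b'c'd'e' + b'ce + bc'e + bc'd + a'e + a'd + a'c' + a'b' + abcd'e'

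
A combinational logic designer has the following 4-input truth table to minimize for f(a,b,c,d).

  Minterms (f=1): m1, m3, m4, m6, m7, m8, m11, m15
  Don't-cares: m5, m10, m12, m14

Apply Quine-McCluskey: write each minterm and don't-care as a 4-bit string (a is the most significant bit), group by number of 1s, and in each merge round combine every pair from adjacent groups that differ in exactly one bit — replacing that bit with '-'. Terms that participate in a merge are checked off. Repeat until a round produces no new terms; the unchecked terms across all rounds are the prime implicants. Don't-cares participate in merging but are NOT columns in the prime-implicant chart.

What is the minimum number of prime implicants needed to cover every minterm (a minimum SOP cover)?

4

[col 0] 0001*, 0011*, 0100*, 0101*, 0110*, 0111*, 1000*, 1010*, 1011*, 1100*, 1110*, 1111*
[col 1] -011*, -100*, -110*, -111*, 0-01*, 0-11*, 00-1*, 01-0*, 01-1*, 010-*, 011-*, 1-00*, 1-10*, 1-11*, 10-0*, 101-*, 11-0*, 111-*
[col 2] --11, -1-0, -11-, 0--1, 01--, 1--0, 1-1-
Prime implicants: --11, -1-0, -11-, 0--1, 01--, 1--0, 1-1-
PI chart (minterm → PIs covering it):
  1 | 0--1  (sole → essential)
  3 | --11,0--1
  4 | -1-0,01--
  6 | -1-0,-11-,01--
  7 | --11,-11-,0--1,01--
  8 | 1--0  (sole → essential)
  11 | --11,1-1-
  15 | --11,-11-,1-1-
Essential prime implicants: 0--1, 1--0
Petrick residual → --11, -1-0
Minimum SOP uses 4 PIs: cd + bd' + a'd + ad'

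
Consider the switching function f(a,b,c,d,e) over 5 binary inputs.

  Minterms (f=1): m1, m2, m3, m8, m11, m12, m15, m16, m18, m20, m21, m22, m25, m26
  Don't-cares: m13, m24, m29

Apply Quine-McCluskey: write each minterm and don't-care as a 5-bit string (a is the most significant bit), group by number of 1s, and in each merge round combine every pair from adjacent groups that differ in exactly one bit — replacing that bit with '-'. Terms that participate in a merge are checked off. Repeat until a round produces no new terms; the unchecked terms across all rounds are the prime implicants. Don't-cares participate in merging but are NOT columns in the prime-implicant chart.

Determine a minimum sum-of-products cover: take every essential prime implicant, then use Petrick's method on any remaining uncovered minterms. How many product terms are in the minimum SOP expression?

8

Round 0: 00001✓ 00010✓ 00011✓ 01000✓ 01011✓ 01100✓ 01101✓ 01111✓ 10000✓ 10010✓ 10100✓ 10101✓ 10110✓ 11000✓ 11001✓ 11010✓ 11101✓
Round 1: -0010 -1000 -1101 0-011 000-1 0001- 01-00 01-11 011-1 0110- 1-000✓ 1-010✓ 1-101 10-00✓ 10-10✓ 100-0✓ 101-0✓ 1010- 11-01 110-0✓ 1100-
Round 2: 1-0-0 10--0
PIs = {-0010, -1000, -1101, 0-011, 000-1, 0001-, 01-00, 01-11, 011-1, 0110-, 1-0-0, 1-101, 10--0, 1010-, 11-01, 1100-}
Coverage chart:
  m1: 000-1 ←essential
  m2: -0010,0001-
  m3: 0-011,000-1,0001-
  m8: -1000,01-00
  m11: 0-011,01-11
  m12: 01-00,0110-
  m15: 01-11,011-1
  m16: 1-0-0,10--0
  m18: -0010,1-0-0,10--0
  m20: 10--0,1010-
  m21: 1-101,1010-
  m22: 10--0 ←essential
  m25: 11-01,1100-
  m26: 1-0-0 ←essential
Essential: 000-1, 1-0-0, 10--0
Petrick residual → -0010, 01-00, 01-11, 1-101, 11-01
Min cover (8 terms): b'c'de' + a'b'c'e + a'bd'e' + a'bde + ac'e' + acd'e + ab'e' + abd'e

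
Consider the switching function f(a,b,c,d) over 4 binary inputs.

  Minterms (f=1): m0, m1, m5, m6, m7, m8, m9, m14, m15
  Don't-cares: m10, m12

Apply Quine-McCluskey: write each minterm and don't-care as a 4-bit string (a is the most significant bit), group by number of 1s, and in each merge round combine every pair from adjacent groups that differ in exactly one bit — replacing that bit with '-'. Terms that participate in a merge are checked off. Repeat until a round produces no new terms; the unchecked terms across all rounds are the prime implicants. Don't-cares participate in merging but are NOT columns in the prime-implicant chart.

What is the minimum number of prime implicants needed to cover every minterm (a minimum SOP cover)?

3

[col 0] 0000*, 0001*, 0101*, 0110*, 0111*, 1000*, 1001*, 1010*, 1100*, 1110*, 1111*
[col 1] -000*, -001*, -110*, -111*, 0-01, 000-*, 01-1, 011-*, 1-00*, 1-10*, 10-0*, 100-*, 11-0*, 111-*
[col 2] -00-, -11-, 1--0
Prime implicants: -00-, -11-, 0-01, 01-1, 1--0
PI chart (minterm → PIs covering it):
  0 | -00-  (sole → essential)
  1 | -00-,0-01
  5 | 0-01,01-1
  6 | -11-  (sole → essential)
  7 | -11-,01-1
  8 | -00-,1--0
  9 | -00-  (sole → essential)
  14 | -11-,1--0
  15 | -11-  (sole → essential)
Essential prime implicants: -00-, -11-
Petrick residual → 0-01
Minimum SOP uses 3 PIs: b'c' + bc + a'c'd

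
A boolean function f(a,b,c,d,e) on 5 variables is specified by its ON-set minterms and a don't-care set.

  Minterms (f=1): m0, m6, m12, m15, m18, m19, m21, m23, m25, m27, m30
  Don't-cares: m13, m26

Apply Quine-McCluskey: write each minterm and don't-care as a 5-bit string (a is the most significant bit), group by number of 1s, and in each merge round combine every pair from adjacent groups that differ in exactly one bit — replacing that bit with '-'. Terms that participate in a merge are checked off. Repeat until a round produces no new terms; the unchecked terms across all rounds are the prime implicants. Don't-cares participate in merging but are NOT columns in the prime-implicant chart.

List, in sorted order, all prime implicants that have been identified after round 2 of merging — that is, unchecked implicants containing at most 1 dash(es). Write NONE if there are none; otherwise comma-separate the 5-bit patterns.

size-2^0 implicants → 00000  00110  01100(✓)  01101(✓)  01111(✓)  10010(✓)  10011(✓)  10101(✓)  10111(✓)  11001(✓)  11010(✓)  11011(✓)  11110(✓)
size-2^1 implicants → 011-1  0110-  1-010(✓)  1-011(✓)  10-11  1001-(✓)  101-1  11-10  110-1  1101-(✓)
size-2^2 implicants → 1-01-
Unchecked terms (primes): 00000, 00110, 011-1, 0110-, 1-01-, 10-11, 101-1, 11-10, 110-1

00000, 00110, 011-1, 0110-, 10-11, 101-1, 11-10, 110-1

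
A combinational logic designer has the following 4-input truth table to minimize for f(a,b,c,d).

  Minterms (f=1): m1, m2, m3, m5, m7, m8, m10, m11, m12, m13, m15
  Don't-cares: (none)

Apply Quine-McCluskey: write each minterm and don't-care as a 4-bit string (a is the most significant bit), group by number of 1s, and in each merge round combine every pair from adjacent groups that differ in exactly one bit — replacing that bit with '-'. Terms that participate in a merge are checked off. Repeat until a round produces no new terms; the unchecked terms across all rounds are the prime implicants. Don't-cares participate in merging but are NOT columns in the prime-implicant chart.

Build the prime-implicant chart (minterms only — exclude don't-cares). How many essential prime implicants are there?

size-2^0 implicants → 0001(✓)  0010(✓)  0011(✓)  0101(✓)  0111(✓)  1000(✓)  1010(✓)  1011(✓)  1100(✓)  1101(✓)  1111(✓)
size-2^1 implicants → -010(✓)  -011(✓)  -101(✓)  -111(✓)  0-01(✓)  0-11(✓)  00-1(✓)  001-(✓)  01-1(✓)  1-00  1-11(✓)  10-0  101-(✓)  11-1(✓)  110-
size-2^2 implicants → --11  -01-  -1-1  0--1
Unchecked terms (primes): --11, -01-, -1-1, 0--1, 1-00, 10-0, 110-
Minterm coverage:
  m1 ⊆ 0--1 [E]
  m2 ⊆ -01- [E]
  m3 ⊆ --11,-01-,0--1
  m5 ⊆ -1-1,0--1
  m7 ⊆ --11,-1-1,0--1
  m8 ⊆ 1-00,10-0
  m10 ⊆ -01-,10-0
  m11 ⊆ --11,-01-
  m12 ⊆ 1-00,110-
  m13 ⊆ -1-1,110-
  m15 ⊆ --11,-1-1
E = {-01-, 0--1}

2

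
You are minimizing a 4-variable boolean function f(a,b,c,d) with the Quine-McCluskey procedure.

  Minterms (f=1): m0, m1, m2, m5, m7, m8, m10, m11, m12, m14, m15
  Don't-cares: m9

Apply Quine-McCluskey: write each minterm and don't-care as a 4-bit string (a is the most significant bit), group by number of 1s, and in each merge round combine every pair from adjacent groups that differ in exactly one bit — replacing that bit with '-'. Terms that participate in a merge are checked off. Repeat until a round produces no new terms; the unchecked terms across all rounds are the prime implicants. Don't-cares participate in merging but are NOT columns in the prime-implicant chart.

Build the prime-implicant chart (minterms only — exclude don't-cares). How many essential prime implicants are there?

2

Round 0: 0000✓ 0001✓ 0010✓ 0101✓ 0111✓ 1000✓ 1001✓ 1010✓ 1011✓ 1100✓ 1110✓ 1111✓
Round 1: -000✓ -001✓ -010✓ -111 0-01 00-0✓ 000-✓ 01-1 1-00✓ 1-10✓ 1-11✓ 10-0✓ 10-1✓ 100-✓ 101-✓ 11-0✓ 111-✓
Round 2: -0-0 -00- 1--0 1-1- 10--
PIs = {-0-0, -00-, -111, 0-01, 01-1, 1--0, 1-1-, 10--}
Coverage chart:
  m0: -0-0,-00-
  m1: -00-,0-01
  m2: -0-0 ←essential
  m5: 0-01,01-1
  m7: -111,01-1
  m8: -0-0,-00-,1--0,10--
  m10: -0-0,1--0,1-1-,10--
  m11: 1-1-,10--
  m12: 1--0 ←essential
  m14: 1--0,1-1-
  m15: -111,1-1-
Essential: -0-0, 1--0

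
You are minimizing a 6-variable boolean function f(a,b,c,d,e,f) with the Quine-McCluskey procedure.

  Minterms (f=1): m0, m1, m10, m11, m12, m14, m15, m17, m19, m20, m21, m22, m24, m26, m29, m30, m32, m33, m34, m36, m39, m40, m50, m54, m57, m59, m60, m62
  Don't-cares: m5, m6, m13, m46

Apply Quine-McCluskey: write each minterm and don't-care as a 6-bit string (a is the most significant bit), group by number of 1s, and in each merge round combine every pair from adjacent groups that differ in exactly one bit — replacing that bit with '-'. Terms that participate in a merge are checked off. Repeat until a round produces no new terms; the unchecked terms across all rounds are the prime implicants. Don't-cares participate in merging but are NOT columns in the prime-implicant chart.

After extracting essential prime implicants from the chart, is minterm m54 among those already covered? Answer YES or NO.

[col 0] 000000*, 000001*, 000101*, 000110*, 001010*, 001011*, 001100*, 001101*, 001110*, 001111*, 010001*, 010011*, 010100*, 010101*, 010110*, 011000*, 011010*, 011101*, 011110*, 100000*, 100001*, 100010*, 100100*, 100111, 101000*, 101110*, 110010*, 110110*, 111001*, 111011*, 111100*, 111110*
[col 1] -00000*, -00001*, -01110*, -10110*, -11110*, 0-0001*, 0-0101*, 0-0110*, 0-1010*, 0-1101*, 0-1110*, 00-101*, 00-110*, 000-01*, 00000-*, 001-10*, 001-11*, 00101-*, 0011-0*, 0011-1*, 00110-*, 00111-*, 01-101*, 01-110*, 010-01*, 0100-1, 0101-0, 01010-, 011-10*, 0110-0, 1-0010, 1-1110*, 10-000, 100-00, 1000-0, 10000-*, 11-110*, 110-10, 1110-1, 1111-0
[col 2] --1110, -0000-, -1-110, 0--101, 0--110, 0-0-01, 0-1-10, 001-1-, 0011--
Prime implicants: --1110, -0000-, -1-110, 0--101, 0--110, 0-0-01, 0-1-10, 001-1-, 0011--, 0100-1, 0101-0, 01010-, 0110-0, 1-0010, 10-000, 100-00, 1000-0, 100111, 110-10, 1110-1, 1111-0
PI chart (minterm → PIs covering it):
  0 | -0000-  (sole → essential)
  1 | -0000-,0-0-01
  10 | 0-1-10,001-1-
  11 | 001-1-  (sole → essential)
  12 | 0011--  (sole → essential)
  14 | --1110,0--110,0-1-10,001-1-,0011--
  15 | 001-1-,0011--
  17 | 0-0-01,0100-1
  19 | 0100-1  (sole → essential)
  20 | 0101-0,01010-
  21 | 0--101,0-0-01,01010-
  22 | -1-110,0--110,0101-0
  24 | 0110-0  (sole → essential)
  26 | 0-1-10,0110-0
  29 | 0--101  (sole → essential)
  30 | --1110,-1-110,0--110,0-1-10
  32 | -0000-,10-000,100-00,1000-0
  33 | -0000-  (sole → essential)
  34 | 1-0010,1000-0
  36 | 100-00  (sole → essential)
  39 | 100111  (sole → essential)
  40 | 10-000  (sole → essential)
  50 | 1-0010,110-10
  54 | -1-110,110-10
  57 | 1110-1  (sole → essential)
  59 | 1110-1  (sole → essential)
  60 | 1111-0  (sole → essential)
  62 | --1110,-1-110,1111-0
Essential prime implicants: -0000-, 0--101, 001-1-, 0011--, 0100-1, 0110-0, 10-000, 100-00, 100111, 1110-1, 1111-0

NO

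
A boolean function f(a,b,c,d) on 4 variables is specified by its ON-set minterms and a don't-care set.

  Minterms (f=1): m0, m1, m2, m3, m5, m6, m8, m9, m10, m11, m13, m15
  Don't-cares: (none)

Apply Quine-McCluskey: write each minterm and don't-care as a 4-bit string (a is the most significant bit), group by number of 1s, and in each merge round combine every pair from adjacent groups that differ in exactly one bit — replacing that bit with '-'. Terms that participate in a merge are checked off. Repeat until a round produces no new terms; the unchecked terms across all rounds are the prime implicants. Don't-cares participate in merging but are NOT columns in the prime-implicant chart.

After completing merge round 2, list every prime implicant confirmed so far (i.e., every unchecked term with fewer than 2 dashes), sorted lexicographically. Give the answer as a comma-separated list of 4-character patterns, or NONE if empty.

0-10

size-2^0 implicants → 0000(✓)  0001(✓)  0010(✓)  0011(✓)  0101(✓)  0110(✓)  1000(✓)  1001(✓)  1010(✓)  1011(✓)  1101(✓)  1111(✓)
size-2^1 implicants → -000(✓)  -001(✓)  -010(✓)  -011(✓)  -101(✓)  0-01(✓)  0-10  00-0(✓)  00-1(✓)  000-(✓)  001-(✓)  1-01(✓)  1-11(✓)  10-0(✓)  10-1(✓)  100-(✓)  101-(✓)  11-1(✓)
size-2^2 implicants → --01  -0-0(✓)  -0-1(✓)  -00-(✓)  -01-(✓)  00--(✓)  1--1  10--(✓)
size-2^3 implicants → -0--
Unchecked terms (primes): --01, -0--, 0-10, 1--1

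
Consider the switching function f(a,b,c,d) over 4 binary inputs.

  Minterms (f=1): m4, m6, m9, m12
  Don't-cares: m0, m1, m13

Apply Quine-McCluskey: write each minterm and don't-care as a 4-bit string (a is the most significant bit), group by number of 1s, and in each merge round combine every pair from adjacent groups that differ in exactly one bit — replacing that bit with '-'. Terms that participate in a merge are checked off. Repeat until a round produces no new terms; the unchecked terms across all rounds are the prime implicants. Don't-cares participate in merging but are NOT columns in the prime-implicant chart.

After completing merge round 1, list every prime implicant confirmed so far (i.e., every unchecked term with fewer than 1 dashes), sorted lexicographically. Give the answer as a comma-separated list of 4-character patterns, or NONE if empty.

NONE

Round 0: 0000✓ 0001✓ 0100✓ 0110✓ 1001✓ 1100✓ 1101✓
Round 1: -001 -100 0-00 000- 01-0 1-01 110-
PIs = {-001, -100, 0-00, 000-, 01-0, 1-01, 110-}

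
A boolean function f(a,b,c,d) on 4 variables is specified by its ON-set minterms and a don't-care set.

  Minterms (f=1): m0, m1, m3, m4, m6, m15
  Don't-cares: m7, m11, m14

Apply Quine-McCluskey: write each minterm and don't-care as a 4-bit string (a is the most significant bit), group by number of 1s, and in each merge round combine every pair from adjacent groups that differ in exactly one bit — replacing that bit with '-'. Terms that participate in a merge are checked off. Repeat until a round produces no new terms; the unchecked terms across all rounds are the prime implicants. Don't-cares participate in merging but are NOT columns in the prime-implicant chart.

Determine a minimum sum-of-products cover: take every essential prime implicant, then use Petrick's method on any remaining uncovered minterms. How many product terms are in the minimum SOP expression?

3

Round 0: 0000✓ 0001✓ 0011✓ 0100✓ 0110✓ 0111✓ 1011✓ 1110✓ 1111✓
Round 1: -011✓ -110✓ -111✓ 0-00 0-11✓ 00-1 000- 01-0 011-✓ 1-11✓ 111-✓
Round 2: --11 -11-
PIs = {--11, -11-, 0-00, 00-1, 000-, 01-0}
Coverage chart:
  m0: 0-00,000-
  m1: 00-1,000-
  m3: --11,00-1
  m4: 0-00,01-0
  m6: -11-,01-0
  m15: --11,-11-
(no essential prime implicants)
Petrick residual → --11, 000-, 01-0
Min cover (3 terms): cd + a'b'c' + a'bd'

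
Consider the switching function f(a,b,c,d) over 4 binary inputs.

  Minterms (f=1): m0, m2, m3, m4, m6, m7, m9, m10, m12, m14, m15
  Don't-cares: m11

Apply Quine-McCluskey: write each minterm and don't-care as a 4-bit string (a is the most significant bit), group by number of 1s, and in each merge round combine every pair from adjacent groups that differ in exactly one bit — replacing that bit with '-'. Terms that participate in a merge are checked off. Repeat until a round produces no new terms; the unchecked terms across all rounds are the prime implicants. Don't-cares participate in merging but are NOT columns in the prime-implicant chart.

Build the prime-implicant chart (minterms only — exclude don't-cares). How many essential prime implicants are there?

4

size-2^0 implicants → 0000(✓)  0010(✓)  0011(✓)  0100(✓)  0110(✓)  0111(✓)  1001(✓)  1010(✓)  1011(✓)  1100(✓)  1110(✓)  1111(✓)
size-2^1 implicants → -010(✓)  -011(✓)  -100(✓)  -110(✓)  -111(✓)  0-00(✓)  0-10(✓)  0-11(✓)  00-0(✓)  001-(✓)  01-0(✓)  011-(✓)  1-10(✓)  1-11(✓)  10-1  101-(✓)  11-0(✓)  111-(✓)
size-2^2 implicants → --10(✓)  --11(✓)  -01-(✓)  -1-0  -11-(✓)  0--0  0-1-(✓)  1-1-(✓)
size-2^3 implicants → --1-
Unchecked terms (primes): --1-, -1-0, 0--0, 10-1
Minterm coverage:
  m0 ⊆ 0--0 [E]
  m2 ⊆ --1-,0--0
  m3 ⊆ --1- [E]
  m4 ⊆ -1-0,0--0
  m6 ⊆ --1-,-1-0,0--0
  m7 ⊆ --1- [E]
  m9 ⊆ 10-1 [E]
  m10 ⊆ --1- [E]
  m12 ⊆ -1-0 [E]
  m14 ⊆ --1-,-1-0
  m15 ⊆ --1- [E]
E = {--1-, -1-0, 0--0, 10-1}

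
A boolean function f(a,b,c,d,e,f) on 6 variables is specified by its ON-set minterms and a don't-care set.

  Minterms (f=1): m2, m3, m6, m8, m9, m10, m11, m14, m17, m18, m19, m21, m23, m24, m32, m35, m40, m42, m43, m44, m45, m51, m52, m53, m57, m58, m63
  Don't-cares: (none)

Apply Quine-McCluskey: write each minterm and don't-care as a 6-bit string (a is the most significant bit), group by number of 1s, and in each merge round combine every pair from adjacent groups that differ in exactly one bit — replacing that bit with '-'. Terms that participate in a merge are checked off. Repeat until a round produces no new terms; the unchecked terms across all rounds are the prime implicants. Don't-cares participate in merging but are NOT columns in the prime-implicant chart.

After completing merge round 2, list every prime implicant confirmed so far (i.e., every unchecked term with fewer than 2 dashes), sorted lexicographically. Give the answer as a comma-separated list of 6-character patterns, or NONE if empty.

Round 0: 000010✓ 000011✓ 000110✓ 001000✓ 001001✓ 001010✓ 001011✓ 001110✓ 010001✓ 010010✓ 010011✓ 010101✓ 010111✓ 011000✓ 100000✓ 100011✓ 101000✓ 101010✓ 101011✓ 101100✓ 101101✓ 110011✓ 110100✓ 110101✓ 111001 111010✓ 111111
Round 1: -00011✓ -01000✓ -01010✓ -01011✓ -10011✓ -10101 0-0010✓ 0-0011✓ 0-1000 00-010✓ 00-011✓ 00-110✓ 000-10✓ 00001-✓ 001-10✓ 0010-0✓ 0010-1✓ 00100-✓ 00101-✓ 010-01✓ 010-11✓ 0100-1✓ 01001-✓ 0101-1✓ 1-0011✓ 1-1010 10-000 10-011✓ 101-00 1010-0✓ 10101-✓ 10110- 11010-
Round 2: --0011 -0-011 -010-0 -0101- 0-001- 00--10 00-01- 0010-- 010--1
PIs = {--0011, -0-011, -010-0, -0101-, -10101, 0-001-, 0-1000, 00--10, 00-01-, 0010--, 010--1, 1-1010, 10-000, 101-00, 10110-, 11010-, 111001, 111111}

-10101, 0-1000, 1-1010, 10-000, 101-00, 10110-, 11010-, 111001, 111111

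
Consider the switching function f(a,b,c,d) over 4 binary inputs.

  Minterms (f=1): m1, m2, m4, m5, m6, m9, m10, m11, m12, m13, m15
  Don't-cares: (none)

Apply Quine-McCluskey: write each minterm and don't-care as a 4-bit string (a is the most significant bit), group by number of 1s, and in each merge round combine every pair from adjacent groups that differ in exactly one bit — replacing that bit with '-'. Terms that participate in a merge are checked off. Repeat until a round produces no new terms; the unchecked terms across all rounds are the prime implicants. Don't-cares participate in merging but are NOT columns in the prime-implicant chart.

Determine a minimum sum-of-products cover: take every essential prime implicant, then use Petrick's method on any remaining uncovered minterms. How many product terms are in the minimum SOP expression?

[col 0] 0001*, 0010*, 0100*, 0101*, 0110*, 1001*, 1010*, 1011*, 1100*, 1101*, 1111*
[col 1] -001*, -010, -100*, -101*, 0-01*, 0-10, 01-0, 010-*, 1-01*, 1-11*, 10-1*, 101-, 11-1*, 110-*
[col 2] --01, -10-, 1--1
Prime implicants: --01, -010, -10-, 0-10, 01-0, 1--1, 101-
PI chart (minterm → PIs covering it):
  1 | --01  (sole → essential)
  2 | -010,0-10
  4 | -10-,01-0
  5 | --01,-10-
  6 | 0-10,01-0
  9 | --01,1--1
  10 | -010,101-
  11 | 1--1,101-
  12 | -10-  (sole → essential)
  13 | --01,-10-,1--1
  15 | 1--1  (sole → essential)
Essential prime implicants: --01, -10-, 1--1
Petrick residual → -010, 0-10
Minimum SOP uses 5 PIs: c'd + b'cd' + bc' + a'cd' + ad

5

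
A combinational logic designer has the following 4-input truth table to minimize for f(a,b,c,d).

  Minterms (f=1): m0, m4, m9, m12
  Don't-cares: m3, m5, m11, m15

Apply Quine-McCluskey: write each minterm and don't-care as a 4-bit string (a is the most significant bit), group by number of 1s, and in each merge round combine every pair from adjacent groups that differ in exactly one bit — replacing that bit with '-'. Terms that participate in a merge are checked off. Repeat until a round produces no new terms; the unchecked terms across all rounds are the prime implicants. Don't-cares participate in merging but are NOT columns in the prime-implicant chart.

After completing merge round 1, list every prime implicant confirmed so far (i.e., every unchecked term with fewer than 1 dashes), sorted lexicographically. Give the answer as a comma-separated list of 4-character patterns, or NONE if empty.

NONE

size-2^0 implicants → 0000(✓)  0011(✓)  0100(✓)  0101(✓)  1001(✓)  1011(✓)  1100(✓)  1111(✓)
size-2^1 implicants → -011  -100  0-00  010-  1-11  10-1
Unchecked terms (primes): -011, -100, 0-00, 010-, 1-11, 10-1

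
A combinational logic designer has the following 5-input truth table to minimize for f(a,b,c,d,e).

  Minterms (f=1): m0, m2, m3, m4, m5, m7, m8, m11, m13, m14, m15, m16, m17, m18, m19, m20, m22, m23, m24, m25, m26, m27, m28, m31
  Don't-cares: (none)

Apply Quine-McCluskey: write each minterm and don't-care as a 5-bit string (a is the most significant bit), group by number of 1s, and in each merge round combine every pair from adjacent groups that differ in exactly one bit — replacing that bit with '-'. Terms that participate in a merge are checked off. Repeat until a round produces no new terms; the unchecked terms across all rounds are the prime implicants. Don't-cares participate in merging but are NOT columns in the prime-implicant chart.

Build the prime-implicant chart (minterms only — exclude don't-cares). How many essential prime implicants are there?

6

Round 0: 00000✓ 00010✓ 00011✓ 00100✓ 00101✓ 00111✓ 01000✓ 01011✓ 01101✓ 01110✓ 01111✓ 10000✓ 10001✓ 10010✓ 10011✓ 10100✓ 10110✓ 10111✓ 11000✓ 11001✓ 11010✓ 11011✓ 11100✓ 11111✓
Round 1: -0000✓ -0010✓ -0011✓ -0100✓ -0111✓ -1000✓ -1011✓ -1111✓ 0-000✓ 0-011✓ 0-101✓ 0-111✓ 00-00✓ 00-11✓ 000-0✓ 0001-✓ 001-1✓ 0010- 01-11✓ 011-1✓ 0111- 1-000✓ 1-001✓ 1-010✓ 1-011✓ 1-100✓ 1-111✓ 10-00✓ 10-10✓ 10-11✓ 100-0✓ 100-1✓ 1000-✓ 1001-✓ 101-0✓ 1011-✓ 11-00✓ 11-11✓ 110-0✓ 110-1✓ 1100-✓ 1101-✓
Round 2: --000 --011✓ --111✓ -0-00 -0-11✓ -00-0 -001- -1-11✓ 0--11✓ 0-1-1 1--00 1--11✓ 1-0-0✓ 1-0-1✓ 1-00-✓ 1-01-✓ 10--0 10-1- 100--✓ 110--✓
Round 3: ---11 1-0--
PIs = {---11, --000, -0-00, -00-0, -001-, 0-1-1, 0010-, 0111-, 1--00, 1-0--, 10--0, 10-1-}
Coverage chart:
  m0: --000,-0-00,-00-0
  m2: -00-0,-001-
  m3: ---11,-001-
  m4: -0-00,0010-
  m5: 0-1-1,0010-
  m7: ---11,0-1-1
  m8: --000 ←essential
  m11: ---11 ←essential
  m13: 0-1-1 ←essential
  m14: 0111- ←essential
  m15: ---11,0-1-1,0111-
  m16: --000,-0-00,-00-0,1--00,1-0--,10--0
  m17: 1-0-- ←essential
  m18: -00-0,-001-,1-0--,10--0,10-1-
  m19: ---11,-001-,1-0--,10-1-
  m20: -0-00,1--00,10--0
  m22: 10--0,10-1-
  m23: ---11,10-1-
  m24: --000,1--00,1-0--
  m25: 1-0-- ←essential
  m26: 1-0-- ←essential
  m27: ---11,1-0--
  m28: 1--00 ←essential
  m31: ---11 ←essential
Essential: ---11, --000, 0-1-1, 0111-, 1--00, 1-0--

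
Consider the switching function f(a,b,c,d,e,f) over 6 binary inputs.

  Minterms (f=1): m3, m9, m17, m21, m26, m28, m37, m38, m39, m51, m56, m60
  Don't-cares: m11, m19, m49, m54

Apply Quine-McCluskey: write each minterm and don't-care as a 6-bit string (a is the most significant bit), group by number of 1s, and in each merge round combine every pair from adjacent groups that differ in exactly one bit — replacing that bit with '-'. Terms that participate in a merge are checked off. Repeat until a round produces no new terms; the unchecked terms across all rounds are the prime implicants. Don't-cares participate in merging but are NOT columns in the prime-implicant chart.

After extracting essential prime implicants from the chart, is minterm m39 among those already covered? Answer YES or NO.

YES

Round 0: 000011✓ 001001✓ 001011✓ 010001✓ 010011✓ 010101✓ 011010 011100✓ 100101✓ 100110✓ 100111✓ 110001✓ 110011✓ 110110✓ 111000✓ 111100✓
Round 1: -10001✓ -10011✓ -11100 0-0011 00-011 0010-1 010-01 0100-1✓ 1-0110 1001-1 10011- 1100-1✓ 111-00
Round 2: -100-1
PIs = {-100-1, -11100, 0-0011, 00-011, 0010-1, 010-01, 011010, 1-0110, 1001-1, 10011-, 111-00}
Coverage chart:
  m3: 0-0011,00-011
  m9: 0010-1 ←essential
  m17: -100-1,010-01
  m21: 010-01 ←essential
  m26: 011010 ←essential
  m28: -11100 ←essential
  m37: 1001-1 ←essential
  m38: 1-0110,10011-
  m39: 1001-1,10011-
  m51: -100-1 ←essential
  m56: 111-00 ←essential
  m60: -11100,111-00
Essential: -100-1, -11100, 0010-1, 010-01, 011010, 1001-1, 111-00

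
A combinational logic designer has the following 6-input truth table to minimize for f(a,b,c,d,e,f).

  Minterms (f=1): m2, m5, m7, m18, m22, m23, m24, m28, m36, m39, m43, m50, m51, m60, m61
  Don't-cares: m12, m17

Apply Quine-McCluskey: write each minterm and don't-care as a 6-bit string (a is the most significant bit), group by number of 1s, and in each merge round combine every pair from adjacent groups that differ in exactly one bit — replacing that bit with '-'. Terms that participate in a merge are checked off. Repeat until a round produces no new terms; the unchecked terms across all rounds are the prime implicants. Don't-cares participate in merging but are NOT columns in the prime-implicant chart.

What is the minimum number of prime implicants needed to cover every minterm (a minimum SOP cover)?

Round 0: 000010✓ 000101✓ 000111✓ 001100✓ 010001 010010✓ 010110✓ 010111✓ 011000✓ 011100✓ 100100 100111✓ 101011 110010✓ 110011✓ 111100✓ 111101✓
Round 1: -00111 -10010 -11100 0-0010 0-0111 0-1100 0001-1 010-10 01011- 011-00 11001- 11110-
PIs = {-00111, -10010, -11100, 0-0010, 0-0111, 0-1100, 0001-1, 010-10, 010001, 01011-, 011-00, 100100, 101011, 11001-, 11110-}
Coverage chart:
  m2: 0-0010 ←essential
  m5: 0001-1 ←essential
  m7: -00111,0-0111,0001-1
  m18: -10010,0-0010,010-10
  m22: 010-10,01011-
  m23: 0-0111,01011-
  m24: 011-00 ←essential
  m28: -11100,0-1100,011-00
  m36: 100100 ←essential
  m39: -00111 ←essential
  m43: 101011 ←essential
  m50: -10010,11001-
  m51: 11001- ←essential
  m60: -11100,11110-
  m61: 11110- ←essential
Essential: -00111, 0-0010, 0001-1, 011-00, 100100, 101011, 11001-, 11110-
Petrick residual → 01011-
Min cover (9 terms): b'c'def + a'c'd'ef' + a'b'c'df + a'bc'de + a'bce'f' + ab'c'de'f' + ab'cd'ef + abc'd'e + abcde'

9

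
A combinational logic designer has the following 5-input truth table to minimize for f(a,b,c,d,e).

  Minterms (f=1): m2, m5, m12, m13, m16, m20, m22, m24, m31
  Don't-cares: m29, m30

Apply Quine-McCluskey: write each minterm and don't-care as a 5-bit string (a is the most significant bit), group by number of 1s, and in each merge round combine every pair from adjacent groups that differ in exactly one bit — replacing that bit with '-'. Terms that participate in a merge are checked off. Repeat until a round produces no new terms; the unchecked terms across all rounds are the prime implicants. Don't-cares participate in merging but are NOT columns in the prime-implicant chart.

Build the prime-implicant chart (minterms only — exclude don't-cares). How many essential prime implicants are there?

[col 0] 00010, 00101*, 01100*, 01101*, 10000*, 10100*, 10110*, 11000*, 11101*, 11110*, 11111*
[col 1] -1101, 0-101, 0110-, 1-000, 1-110, 10-00, 101-0, 111-1, 1111-
Prime implicants: -1101, 0-101, 00010, 0110-, 1-000, 1-110, 10-00, 101-0, 111-1, 1111-
PI chart (minterm → PIs covering it):
  2 | 00010  (sole → essential)
  5 | 0-101  (sole → essential)
  12 | 0110-  (sole → essential)
  13 | -1101,0-101,0110-
  16 | 1-000,10-00
  20 | 10-00,101-0
  22 | 1-110,101-0
  24 | 1-000  (sole → essential)
  31 | 111-1,1111-
Essential prime implicants: 0-101, 00010, 0110-, 1-000

4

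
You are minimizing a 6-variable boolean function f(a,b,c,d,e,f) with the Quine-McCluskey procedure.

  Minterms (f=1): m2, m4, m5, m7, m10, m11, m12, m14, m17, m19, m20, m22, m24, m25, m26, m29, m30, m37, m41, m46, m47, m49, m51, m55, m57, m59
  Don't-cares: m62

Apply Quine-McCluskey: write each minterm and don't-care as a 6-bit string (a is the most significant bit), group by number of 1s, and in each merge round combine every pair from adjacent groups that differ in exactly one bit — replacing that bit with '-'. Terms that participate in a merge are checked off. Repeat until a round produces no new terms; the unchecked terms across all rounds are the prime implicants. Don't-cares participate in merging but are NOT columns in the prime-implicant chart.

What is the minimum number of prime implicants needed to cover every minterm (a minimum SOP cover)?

14

[col 0] 000010*, 000100*, 000101*, 000111*, 001010*, 001011*, 001100*, 001110*, 010001*, 010011*, 010100*, 010110*, 011000*, 011001*, 011010*, 011101*, 011110*, 100101*, 101001*, 101110*, 101111*, 110001*, 110011*, 110111*, 111001*, 111011*, 111110*
[col 1] -00101, -01110*, -10001*, -10011*, -11001*, -11110*, 0-0100, 0-1010*, 0-1110*, 00-010, 00-100, 0001-1, 00010-, 001-10*, 00101-, 0011-0, 01-001*, 01-110, 0100-1*, 0101-0, 011-01, 011-10*, 0110-0, 01100-, 1-1001, 1-1110*, 10111-, 11-001*, 11-011*, 110-11, 1100-1*, 1110-1*
[col 2] --1110, -1-001, -100-1, 0-1-10, 11-0-1
Prime implicants: --1110, -00101, -1-001, -100-1, 0-0100, 0-1-10, 00-010, 00-100, 0001-1, 00010-, 00101-, 0011-0, 01-110, 0101-0, 011-01, 0110-0, 01100-, 1-1001, 10111-, 11-0-1, 110-11
PI chart (minterm → PIs covering it):
  2 | 00-010  (sole → essential)
  4 | 0-0100,00-100,00010-
  5 | -00101,0001-1,00010-
  7 | 0001-1  (sole → essential)
  10 | 0-1-10,00-010,00101-
  11 | 00101-  (sole → essential)
  12 | 00-100,0011-0
  14 | --1110,0-1-10,0011-0
  17 | -1-001,-100-1
  19 | -100-1  (sole → essential)
  20 | 0-0100,0101-0
  22 | 01-110,0101-0
  24 | 0110-0,01100-
  25 | -1-001,011-01,01100-
  26 | 0-1-10,0110-0
  29 | 011-01  (sole → essential)
  30 | --1110,0-1-10,01-110
  37 | -00101  (sole → essential)
  41 | 1-1001  (sole → essential)
  46 | --1110,10111-
  47 | 10111-  (sole → essential)
  49 | -1-001,-100-1,11-0-1
  51 | -100-1,11-0-1,110-11
  55 | 110-11  (sole → essential)
  57 | -1-001,1-1001,11-0-1
  59 | 11-0-1  (sole → essential)
Essential prime implicants: -00101, -100-1, 00-010, 0001-1, 00101-, 011-01, 1-1001, 10111-, 11-0-1, 110-11
Petrick residual → --1110, 00-100, 0101-0, 0110-0
Minimum SOP uses 14 PIs: cdef' + b'c'de'f + bc'd'f + a'b'd'ef' + a'b'de'f' + a'b'c'df + a'b'cd'e + a'bc'df' + a'bce'f + a'bcd'f' + acd'e'f + ab'cde + abd'f + abc'ef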